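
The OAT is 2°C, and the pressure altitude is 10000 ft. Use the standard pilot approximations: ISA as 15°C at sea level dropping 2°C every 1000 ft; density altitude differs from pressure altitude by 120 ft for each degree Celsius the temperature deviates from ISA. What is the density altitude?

10840 ft

ISA temperature at 10000 ft = 15 − 2 × (10000/1000) = -5°C.
ISA deviation = 2 − (-5) = +7°C.
Density altitude = 10000 + 120 × (7) = 10000 + (+840) = 10840 ft.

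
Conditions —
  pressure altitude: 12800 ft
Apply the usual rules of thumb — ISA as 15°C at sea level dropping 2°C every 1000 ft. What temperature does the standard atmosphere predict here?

-10.6°C

ISA temperature = 15 − 2 × (12800/1000) = 15 − 25.6 = -10.6°C.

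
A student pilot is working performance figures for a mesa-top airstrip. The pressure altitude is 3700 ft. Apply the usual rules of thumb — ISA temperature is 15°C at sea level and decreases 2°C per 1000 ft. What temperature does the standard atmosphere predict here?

ISA temperature = 15 − 2 × (3700/1000) = 15 − 7.4 = 7.6°C.

7.6°C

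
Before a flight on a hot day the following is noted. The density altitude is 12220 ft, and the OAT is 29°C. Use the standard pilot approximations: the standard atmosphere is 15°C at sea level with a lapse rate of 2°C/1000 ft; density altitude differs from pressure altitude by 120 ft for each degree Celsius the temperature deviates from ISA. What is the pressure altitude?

DA = PA + 120 × (OAT − (15 − 2·PA/1000)) = PA + 120·OAT − 1800 + 0.24·PA = 1.24·PA + 120·OAT − 1800.
So 1.24·PA = 12220 − 120 × 29 + 1800 = 10540.
PA = 10540 / 1.24 = 8500 ft.

8500 ft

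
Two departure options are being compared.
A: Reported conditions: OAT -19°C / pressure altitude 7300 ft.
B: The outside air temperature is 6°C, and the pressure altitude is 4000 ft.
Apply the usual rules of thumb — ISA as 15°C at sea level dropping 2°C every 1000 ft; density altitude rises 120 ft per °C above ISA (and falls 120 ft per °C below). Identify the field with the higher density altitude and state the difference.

A: ISA temp = 0.4°C, deviation -19.4°C, DA = 7300 + 120 × (-19.4) = 4972 ft.
B: ISA temp = 7°C, deviation -1°C, DA = 4000 + 120 × (-1) = 3880 ft.
A is higher by 4972 − 3880 = 1092 ft.

A by 1092 ft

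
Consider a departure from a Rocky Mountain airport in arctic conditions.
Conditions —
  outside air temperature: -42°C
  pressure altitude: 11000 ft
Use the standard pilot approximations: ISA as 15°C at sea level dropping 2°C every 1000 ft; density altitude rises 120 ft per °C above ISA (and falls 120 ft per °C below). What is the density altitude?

6800 ft

ISA temperature at 11000 ft = 15 − 2 × (11000/1000) = -7°C.
ISA deviation = -42 − (-7) = -35°C.
Density altitude = 11000 + 120 × (-35) = 11000 + (-4200) = 6800 ft.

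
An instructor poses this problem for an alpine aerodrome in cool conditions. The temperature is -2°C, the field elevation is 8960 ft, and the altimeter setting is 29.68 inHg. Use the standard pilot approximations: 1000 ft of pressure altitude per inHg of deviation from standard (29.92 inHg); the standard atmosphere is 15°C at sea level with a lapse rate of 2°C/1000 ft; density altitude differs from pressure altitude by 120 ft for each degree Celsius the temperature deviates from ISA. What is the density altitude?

9368 ft

Pressure altitude = 8960 + (29.92 − 29.68) × 1000 = 8960 + (+240) = 9200 ft.
ISA temperature at 9200 ft = 15 − 2 × (9200/1000) = -3.4°C.
ISA deviation = -2 − (-3.4) = +1.4°C.
Density altitude = 9200 + 120 × (1.4) = 9368 ft.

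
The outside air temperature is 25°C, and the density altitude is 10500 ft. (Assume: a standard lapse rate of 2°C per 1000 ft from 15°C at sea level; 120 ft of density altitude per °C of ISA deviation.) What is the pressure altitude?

DA = PA + 120 × (OAT − (15 − 2·PA/1000)) = PA + 120·OAT − 1800 + 0.24·PA = 1.24·PA + 120·OAT − 1800.
So 1.24·PA = 10500 − 120 × 25 + 1800 = 9300.
PA = 9300 / 1.24 = 7500 ft.

7500 ft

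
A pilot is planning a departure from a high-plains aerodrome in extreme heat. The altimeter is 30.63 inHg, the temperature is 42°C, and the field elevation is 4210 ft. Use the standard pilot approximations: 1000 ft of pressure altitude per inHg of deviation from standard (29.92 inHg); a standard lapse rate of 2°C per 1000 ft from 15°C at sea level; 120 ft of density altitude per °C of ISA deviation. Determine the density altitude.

Pressure altitude = 4210 + (29.92 − 30.63) × 1000 = 4210 + (-710) = 3500 ft.
ISA temperature at 3500 ft = 15 − 2 × (3500/1000) = 8°C.
ISA deviation = 42 − 8 = +34°C.
Density altitude = 3500 + 120 × (34) = 7580 ft.

7580 ft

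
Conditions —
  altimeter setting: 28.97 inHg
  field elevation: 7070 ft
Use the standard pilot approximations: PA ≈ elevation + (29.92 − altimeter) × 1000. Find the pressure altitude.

8020 ft

Pressure correction = (29.92 − 28.97) × 1000 = +950 ft.
Pressure altitude = 7070 + (+950) = 8020 ft.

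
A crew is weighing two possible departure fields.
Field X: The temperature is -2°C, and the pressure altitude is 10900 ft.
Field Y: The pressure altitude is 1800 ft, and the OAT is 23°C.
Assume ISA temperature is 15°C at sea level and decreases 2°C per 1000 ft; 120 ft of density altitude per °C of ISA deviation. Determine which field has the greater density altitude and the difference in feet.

Field X by 8284 ft

Field X: ISA temp = -6.8°C, deviation +4.8°C, DA = 10900 + 120 × 4.8 = 11476 ft.
Field Y: ISA temp = 11.4°C, deviation +11.6°C, DA = 1800 + 120 × 11.6 = 3192 ft.
Field X is higher by 11476 − 3192 = 8284 ft.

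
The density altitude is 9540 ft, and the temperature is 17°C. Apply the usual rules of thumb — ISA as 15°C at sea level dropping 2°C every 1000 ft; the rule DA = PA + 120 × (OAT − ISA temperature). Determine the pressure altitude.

7500 ft

DA = PA + 120 × (OAT − (15 − 2·PA/1000)) = PA + 120·OAT − 1800 + 0.24·PA = 1.24·PA + 120·OAT − 1800.
So 1.24·PA = 9540 − 120 × 17 + 1800 = 9300.
PA = 9300 / 1.24 = 7500 ft.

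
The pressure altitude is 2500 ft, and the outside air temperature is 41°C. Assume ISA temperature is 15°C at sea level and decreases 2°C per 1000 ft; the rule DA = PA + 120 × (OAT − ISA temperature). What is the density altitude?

6220 ft

ISA temperature at 2500 ft = 15 − 2 × (2500/1000) = 10°C.
ISA deviation = 41 − 10 = +31°C.
Density altitude = 2500 + 120 × (31) = 2500 + (+3720) = 6220 ft.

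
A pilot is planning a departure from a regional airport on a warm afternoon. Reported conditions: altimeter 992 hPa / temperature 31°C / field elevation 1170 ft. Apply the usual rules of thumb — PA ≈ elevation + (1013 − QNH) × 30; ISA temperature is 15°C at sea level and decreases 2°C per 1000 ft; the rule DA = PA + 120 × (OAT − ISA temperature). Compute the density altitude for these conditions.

Pressure altitude = 1170 + (1013 − 992) × 30 = 1170 + (+630) = 1800 ft.
ISA temperature at 1800 ft = 15 − 2 × (1800/1000) = 11.4°C.
ISA deviation = 31 − 11.4 = +19.6°C.
Density altitude = 1800 + 120 × (19.6) = 4152 ft.

4152 ft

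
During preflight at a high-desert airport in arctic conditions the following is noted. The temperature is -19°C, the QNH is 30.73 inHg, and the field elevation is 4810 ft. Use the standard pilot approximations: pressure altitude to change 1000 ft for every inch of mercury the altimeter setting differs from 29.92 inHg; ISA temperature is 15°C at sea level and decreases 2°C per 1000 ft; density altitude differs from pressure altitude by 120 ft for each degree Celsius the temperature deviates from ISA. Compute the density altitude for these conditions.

Pressure altitude = 4810 + (29.92 − 30.73) × 1000 = 4810 + (-810) = 4000 ft.
ISA temperature at 4000 ft = 15 − 2 × (4000/1000) = 7°C.
ISA deviation = -19 − 7 = -26°C.
Density altitude = 4000 + 120 × (-26) = 880 ft.

880 ft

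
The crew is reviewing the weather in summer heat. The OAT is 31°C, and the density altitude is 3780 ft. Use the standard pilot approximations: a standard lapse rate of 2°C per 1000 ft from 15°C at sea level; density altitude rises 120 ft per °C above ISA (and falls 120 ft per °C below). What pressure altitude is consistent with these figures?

DA = PA + 120 × (OAT − (15 − 2·PA/1000)) = PA + 120·OAT − 1800 + 0.24·PA = 1.24·PA + 120·OAT − 1800.
So 1.24·PA = 3780 − 120 × 31 + 1800 = 1860.
PA = 1860 / 1.24 = 1500 ft.

1500 ft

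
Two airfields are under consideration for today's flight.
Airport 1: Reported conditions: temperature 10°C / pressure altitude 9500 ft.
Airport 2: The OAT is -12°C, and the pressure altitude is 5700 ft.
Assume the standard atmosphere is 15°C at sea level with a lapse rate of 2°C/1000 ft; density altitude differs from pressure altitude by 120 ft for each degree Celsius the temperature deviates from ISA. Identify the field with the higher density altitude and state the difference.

Airport 1 by 7352 ft

Airport 1: ISA temp = -4°C, deviation +14°C, DA = 9500 + 120 × 14 = 11180 ft.
Airport 2: ISA temp = 3.6°C, deviation -15.6°C, DA = 5700 + 120 × (-15.6) = 3828 ft.
Airport 1 is higher by 11180 − 3828 = 7352 ft.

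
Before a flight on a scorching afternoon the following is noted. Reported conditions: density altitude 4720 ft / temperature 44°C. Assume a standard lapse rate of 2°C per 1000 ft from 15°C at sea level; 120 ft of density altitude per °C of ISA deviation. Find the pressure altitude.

DA = PA + 120 × (OAT − (15 − 2·PA/1000)) = PA + 120·OAT − 1800 + 0.24·PA = 1.24·PA + 120·OAT − 1800.
So 1.24·PA = 4720 − 120 × 44 + 1800 = 1240.
PA = 1240 / 1.24 = 1000 ft.

1000 ft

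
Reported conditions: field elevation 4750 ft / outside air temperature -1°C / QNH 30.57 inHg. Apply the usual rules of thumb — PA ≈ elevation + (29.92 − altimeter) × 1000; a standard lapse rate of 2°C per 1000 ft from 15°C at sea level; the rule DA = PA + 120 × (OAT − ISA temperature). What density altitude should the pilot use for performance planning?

Pressure altitude = 4750 + (29.92 − 30.57) × 1000 = 4750 + (-650) = 4100 ft.
ISA temperature at 4100 ft = 15 − 2 × (4100/1000) = 6.8°C.
ISA deviation = -1 − 6.8 = -7.8°C.
Density altitude = 4100 + 120 × (-7.8) = 3164 ft.

3164 ft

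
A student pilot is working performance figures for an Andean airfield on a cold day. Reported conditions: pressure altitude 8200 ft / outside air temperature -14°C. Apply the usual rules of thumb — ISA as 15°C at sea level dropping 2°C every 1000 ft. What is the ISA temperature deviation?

ISA-12.6°C

ISA temperature at 8200 ft = 15 − 2 × (8200/1000) = -1.4°C.
Deviation = OAT − ISA = -14 − (-1.4) = -12.6°C.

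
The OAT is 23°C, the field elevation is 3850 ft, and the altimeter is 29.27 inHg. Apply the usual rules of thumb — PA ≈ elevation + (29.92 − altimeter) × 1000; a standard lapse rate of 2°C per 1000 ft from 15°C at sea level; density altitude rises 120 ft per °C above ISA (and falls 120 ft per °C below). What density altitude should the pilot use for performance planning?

6540 ft

Pressure altitude = 3850 + (29.92 − 29.27) × 1000 = 3850 + (+650) = 4500 ft.
ISA temperature at 4500 ft = 15 − 2 × (4500/1000) = 6°C.
ISA deviation = 23 − 6 = +17°C.
Density altitude = 4500 + 120 × (17) = 6540 ft.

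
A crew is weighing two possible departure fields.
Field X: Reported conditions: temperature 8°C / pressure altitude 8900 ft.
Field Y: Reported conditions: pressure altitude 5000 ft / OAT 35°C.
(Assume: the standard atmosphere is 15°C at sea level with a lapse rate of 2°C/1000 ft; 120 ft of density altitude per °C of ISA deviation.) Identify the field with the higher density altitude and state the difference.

Field X: ISA temp = -2.8°C, deviation +10.8°C, DA = 8900 + 120 × 10.8 = 10196 ft.
Field Y: ISA temp = 5°C, deviation +30°C, DA = 5000 + 120 × 30 = 8600 ft.
Field X is higher by 10196 − 8600 = 1596 ft.

Field X by 1596 ft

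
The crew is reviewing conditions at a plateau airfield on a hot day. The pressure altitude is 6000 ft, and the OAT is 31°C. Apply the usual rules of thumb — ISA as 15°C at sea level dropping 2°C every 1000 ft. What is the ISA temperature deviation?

ISA+28°C

ISA temperature at 6000 ft = 15 − 2 × (6000/1000) = 3°C.
Deviation = OAT − ISA = 31 − 3 = +28°C.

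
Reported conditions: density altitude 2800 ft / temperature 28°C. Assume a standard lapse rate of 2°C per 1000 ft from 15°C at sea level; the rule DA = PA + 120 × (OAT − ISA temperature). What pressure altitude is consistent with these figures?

1000 ft

DA = PA + 120 × (OAT − (15 − 2·PA/1000)) = PA + 120·OAT − 1800 + 0.24·PA = 1.24·PA + 120·OAT − 1800.
So 1.24·PA = 2800 − 120 × 28 + 1800 = 1240.
PA = 1240 / 1.24 = 1000 ft.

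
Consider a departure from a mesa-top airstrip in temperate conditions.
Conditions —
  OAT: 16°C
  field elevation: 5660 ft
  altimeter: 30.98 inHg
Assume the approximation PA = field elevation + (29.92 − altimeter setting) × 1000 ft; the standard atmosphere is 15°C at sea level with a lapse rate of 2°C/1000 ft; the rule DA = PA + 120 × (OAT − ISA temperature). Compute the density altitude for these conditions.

Pressure altitude = 5660 + (29.92 − 30.98) × 1000 = 5660 + (-1060) = 4600 ft.
ISA temperature at 4600 ft = 15 − 2 × (4600/1000) = 5.8°C.
ISA deviation = 16 − 5.8 = +10.2°C.
Density altitude = 4600 + 120 × (10.2) = 5824 ft.

5824 ft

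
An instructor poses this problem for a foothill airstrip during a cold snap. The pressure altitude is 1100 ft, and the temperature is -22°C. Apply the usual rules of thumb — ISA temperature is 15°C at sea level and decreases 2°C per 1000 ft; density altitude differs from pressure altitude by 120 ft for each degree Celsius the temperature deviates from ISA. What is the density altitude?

-3076 ft

ISA temperature at 1100 ft = 15 − 2 × (1100/1000) = 12.8°C.
ISA deviation = -22 − 12.8 = -34.8°C.
Density altitude = 1100 + 120 × (-34.8) = 1100 + (-4176) = -3076 ft.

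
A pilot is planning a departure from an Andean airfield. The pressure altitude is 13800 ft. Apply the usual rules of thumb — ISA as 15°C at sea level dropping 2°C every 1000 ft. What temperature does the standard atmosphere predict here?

ISA temperature = 15 − 2 × (13800/1000) = 15 − 27.6 = -12.6°C.

-12.6°C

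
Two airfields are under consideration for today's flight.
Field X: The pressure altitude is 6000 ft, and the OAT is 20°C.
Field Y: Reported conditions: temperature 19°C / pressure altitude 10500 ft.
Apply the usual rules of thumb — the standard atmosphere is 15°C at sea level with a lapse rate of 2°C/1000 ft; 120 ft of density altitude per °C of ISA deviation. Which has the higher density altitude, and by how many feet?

Field Y by 5460 ft

Field X: ISA temp = 3°C, deviation +17°C, DA = 6000 + 120 × 17 = 8040 ft.
Field Y: ISA temp = -6°C, deviation +25°C, DA = 10500 + 120 × 25 = 13500 ft.
Field Y is higher by 13500 − 8040 = 5460 ft.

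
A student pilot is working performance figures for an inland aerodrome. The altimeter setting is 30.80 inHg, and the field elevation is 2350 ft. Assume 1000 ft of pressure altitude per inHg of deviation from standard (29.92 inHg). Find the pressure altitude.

Pressure correction = (29.92 − 30.80) × 1000 = -880 ft.
Pressure altitude = 2350 + (-880) = 1470 ft.

1470 ft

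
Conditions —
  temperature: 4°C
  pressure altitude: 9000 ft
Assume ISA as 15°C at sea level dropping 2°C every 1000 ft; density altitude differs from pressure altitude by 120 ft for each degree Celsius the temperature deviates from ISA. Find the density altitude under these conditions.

9840 ft

ISA temperature at 9000 ft = 15 − 2 × (9000/1000) = -3°C.
ISA deviation = 4 − (-3) = +7°C.
Density altitude = 9000 + 120 × (7) = 9000 + (+840) = 9840 ft.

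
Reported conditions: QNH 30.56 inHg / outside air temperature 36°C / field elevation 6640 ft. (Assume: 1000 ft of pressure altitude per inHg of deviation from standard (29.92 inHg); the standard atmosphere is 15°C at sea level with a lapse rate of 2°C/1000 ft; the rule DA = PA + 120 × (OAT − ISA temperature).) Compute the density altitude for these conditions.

Pressure altitude = 6640 + (29.92 − 30.56) × 1000 = 6640 + (-640) = 6000 ft.
ISA temperature at 6000 ft = 15 − 2 × (6000/1000) = 3°C.
ISA deviation = 36 − 3 = +33°C.
Density altitude = 6000 + 120 × (33) = 9960 ft.

9960 ft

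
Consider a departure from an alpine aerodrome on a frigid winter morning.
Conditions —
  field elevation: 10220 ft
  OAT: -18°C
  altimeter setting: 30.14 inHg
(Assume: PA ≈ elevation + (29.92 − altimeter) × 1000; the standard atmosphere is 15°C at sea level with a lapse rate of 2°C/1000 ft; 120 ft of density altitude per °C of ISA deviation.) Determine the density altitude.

Pressure altitude = 10220 + (29.92 − 30.14) × 1000 = 10220 + (-220) = 10000 ft.
ISA temperature at 10000 ft = 15 − 2 × (10000/1000) = -5°C.
ISA deviation = -18 − (-5) = -13°C.
Density altitude = 10000 + 120 × (-13) = 8440 ft.

8440 ft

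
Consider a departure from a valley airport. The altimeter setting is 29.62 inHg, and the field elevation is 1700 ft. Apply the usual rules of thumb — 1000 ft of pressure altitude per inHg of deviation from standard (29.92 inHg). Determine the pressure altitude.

Pressure correction = (29.92 − 29.62) × 1000 = +300 ft.
Pressure altitude = 1700 + (+300) = 2000 ft.

2000 ft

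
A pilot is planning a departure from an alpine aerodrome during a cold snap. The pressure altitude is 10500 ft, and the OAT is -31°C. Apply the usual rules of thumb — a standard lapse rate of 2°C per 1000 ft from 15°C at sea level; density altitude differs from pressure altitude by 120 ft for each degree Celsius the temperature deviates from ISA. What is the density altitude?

7500 ft

ISA temperature at 10500 ft = 15 − 2 × (10500/1000) = -6°C.
ISA deviation = -31 − (-6) = -25°C.
Density altitude = 10500 + 120 × (-25) = 10500 + (-3000) = 7500 ft.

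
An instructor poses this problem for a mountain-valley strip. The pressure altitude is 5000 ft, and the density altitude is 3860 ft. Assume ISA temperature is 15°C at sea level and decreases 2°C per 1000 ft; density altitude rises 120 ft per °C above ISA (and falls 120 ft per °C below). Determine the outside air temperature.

-4.5°C

Density altitude − pressure altitude = 3860 − 5000 = -1140 ft.
At 120 ft/°C that is an ISA deviation of -1140/120 = -9.5°C.
ISA temperature at 5000 ft = 15 − 2 × (5000/1000) = 5°C.
OAT = ISA + deviation = 5 + (-9.5) = -4.5°C.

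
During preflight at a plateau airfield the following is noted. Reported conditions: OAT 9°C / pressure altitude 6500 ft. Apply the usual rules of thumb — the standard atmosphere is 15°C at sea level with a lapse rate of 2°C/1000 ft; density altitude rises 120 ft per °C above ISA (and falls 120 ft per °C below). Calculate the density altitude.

ISA temperature at 6500 ft = 15 − 2 × (6500/1000) = 2°C.
ISA deviation = 9 − 2 = +7°C.
Density altitude = 6500 + 120 × (7) = 6500 + (+840) = 7340 ft.

7340 ft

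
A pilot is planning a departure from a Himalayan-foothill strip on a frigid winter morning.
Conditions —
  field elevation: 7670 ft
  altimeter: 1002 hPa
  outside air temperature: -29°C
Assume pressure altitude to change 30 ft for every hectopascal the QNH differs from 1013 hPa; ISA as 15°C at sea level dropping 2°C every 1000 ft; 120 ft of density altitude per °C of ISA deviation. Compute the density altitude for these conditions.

Pressure altitude = 7670 + (1013 − 1002) × 30 = 7670 + (+330) = 8000 ft.
ISA temperature at 8000 ft = 15 − 2 × (8000/1000) = -1°C.
ISA deviation = -29 − (-1) = -28°C.
Density altitude = 8000 + 120 × (-28) = 4640 ft.

4640 ft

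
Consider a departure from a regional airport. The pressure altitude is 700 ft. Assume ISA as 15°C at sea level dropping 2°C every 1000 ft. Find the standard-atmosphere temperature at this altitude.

ISA temperature = 15 − 2 × (700/1000) = 15 − 1.4 = 13.6°C.

13.6°C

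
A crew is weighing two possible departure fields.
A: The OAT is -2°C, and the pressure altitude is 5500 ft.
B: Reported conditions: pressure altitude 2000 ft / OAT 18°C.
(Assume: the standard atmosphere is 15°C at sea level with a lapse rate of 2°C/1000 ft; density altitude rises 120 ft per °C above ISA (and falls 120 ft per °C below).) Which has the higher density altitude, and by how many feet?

A: ISA temp = 4°C, deviation -6°C, DA = 5500 + 120 × (-6) = 4780 ft.
B: ISA temp = 11°C, deviation +7°C, DA = 2000 + 120 × 7 = 2840 ft.
A is higher by 4780 − 2840 = 1940 ft.

A by 1940 ft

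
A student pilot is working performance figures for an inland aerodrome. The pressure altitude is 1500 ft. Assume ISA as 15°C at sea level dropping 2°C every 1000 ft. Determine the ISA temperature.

12°C

ISA temperature = 15 − 2 × (1500/1000) = 15 − 3 = 12°C.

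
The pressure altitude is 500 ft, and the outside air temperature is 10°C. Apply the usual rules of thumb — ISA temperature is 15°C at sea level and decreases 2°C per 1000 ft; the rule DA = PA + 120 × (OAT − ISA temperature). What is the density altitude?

20 ft

ISA temperature at 500 ft = 15 − 2 × (500/1000) = 14°C.
ISA deviation = 10 − 14 = -4°C.
Density altitude = 500 + 120 × (-4) = 500 + (-480) = 20 ft.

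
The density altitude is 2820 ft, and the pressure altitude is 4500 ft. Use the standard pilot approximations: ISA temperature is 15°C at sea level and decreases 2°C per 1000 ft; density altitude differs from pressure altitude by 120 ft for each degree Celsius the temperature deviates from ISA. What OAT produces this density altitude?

Density altitude − pressure altitude = 2820 − 4500 = -1680 ft.
At 120 ft/°C that is an ISA deviation of -1680/120 = -14°C.
ISA temperature at 4500 ft = 15 − 2 × (4500/1000) = 6°C.
OAT = ISA + deviation = 6 + (-14) = -8°C.

-8°C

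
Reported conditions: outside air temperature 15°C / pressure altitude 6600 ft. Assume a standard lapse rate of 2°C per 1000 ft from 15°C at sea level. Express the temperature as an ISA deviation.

ISA temperature at 6600 ft = 15 − 2 × (6600/1000) = 1.8°C.
Deviation = OAT − ISA = 15 − 1.8 = +13.2°C.

ISA+13.2°C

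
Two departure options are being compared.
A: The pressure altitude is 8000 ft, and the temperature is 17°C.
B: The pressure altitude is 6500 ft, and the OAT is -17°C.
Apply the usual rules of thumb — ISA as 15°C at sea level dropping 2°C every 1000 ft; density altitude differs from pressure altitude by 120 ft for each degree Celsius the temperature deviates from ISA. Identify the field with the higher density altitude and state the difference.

A by 5940 ft

A: ISA temp = -1°C, deviation +18°C, DA = 8000 + 120 × 18 = 10160 ft.
B: ISA temp = 2°C, deviation -19°C, DA = 6500 + 120 × (-19) = 4220 ft.
A is higher by 10160 − 4220 = 5940 ft.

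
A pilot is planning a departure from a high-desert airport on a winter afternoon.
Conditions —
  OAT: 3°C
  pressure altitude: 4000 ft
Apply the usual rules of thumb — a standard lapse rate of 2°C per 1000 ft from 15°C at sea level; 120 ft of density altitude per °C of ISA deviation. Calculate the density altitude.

3520 ft

ISA temperature at 4000 ft = 15 − 2 × (4000/1000) = 7°C.
ISA deviation = 3 − 7 = -4°C.
Density altitude = 4000 + 120 × (-4) = 4000 + (-480) = 3520 ft.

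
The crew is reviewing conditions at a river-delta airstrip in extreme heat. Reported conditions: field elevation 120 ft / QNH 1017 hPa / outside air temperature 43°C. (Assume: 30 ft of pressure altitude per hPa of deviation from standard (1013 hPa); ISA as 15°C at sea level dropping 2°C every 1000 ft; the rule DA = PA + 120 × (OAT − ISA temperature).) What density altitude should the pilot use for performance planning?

Pressure altitude = 120 + (1013 − 1017) × 30 = 120 + (-120) = 0 ft.
ISA temperature at 0 ft = 15 − 2 × (0/1000) = 15°C.
ISA deviation = 43 − 15 = +28°C.
Density altitude = 0 + 120 × (28) = 3360 ft.

3360 ft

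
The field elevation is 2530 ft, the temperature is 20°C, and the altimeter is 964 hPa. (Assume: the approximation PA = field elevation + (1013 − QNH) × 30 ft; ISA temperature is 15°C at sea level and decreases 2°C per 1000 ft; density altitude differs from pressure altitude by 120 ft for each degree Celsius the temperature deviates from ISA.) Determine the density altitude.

Pressure altitude = 2530 + (1013 − 964) × 30 = 2530 + (+1470) = 4000 ft.
ISA temperature at 4000 ft = 15 − 2 × (4000/1000) = 7°C.
ISA deviation = 20 − 7 = +13°C.
Density altitude = 4000 + 120 × (13) = 5560 ft.

5560 ft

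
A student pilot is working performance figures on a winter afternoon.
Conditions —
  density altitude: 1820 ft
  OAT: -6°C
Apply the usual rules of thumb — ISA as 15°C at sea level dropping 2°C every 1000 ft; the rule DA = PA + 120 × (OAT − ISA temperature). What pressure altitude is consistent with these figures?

3500 ft

DA = PA + 120 × (OAT − (15 − 2·PA/1000)) = PA + 120·OAT − 1800 + 0.24·PA = 1.24·PA + 120·OAT − 1800.
So 1.24·PA = 1820 − 120 × (-6) + 1800 = 4340.
PA = 4340 / 1.24 = 3500 ft.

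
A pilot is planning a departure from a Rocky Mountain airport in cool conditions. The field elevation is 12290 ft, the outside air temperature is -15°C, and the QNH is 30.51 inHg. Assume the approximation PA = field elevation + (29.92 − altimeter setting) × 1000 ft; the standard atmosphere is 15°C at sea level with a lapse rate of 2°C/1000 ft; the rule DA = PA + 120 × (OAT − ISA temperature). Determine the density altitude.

Pressure altitude = 12290 + (29.92 − 30.51) × 1000 = 12290 + (-590) = 11700 ft.
ISA temperature at 11700 ft = 15 − 2 × (11700/1000) = -8.4°C.
ISA deviation = -15 − (-8.4) = -6.6°C.
Density altitude = 11700 + 120 × (-6.6) = 10908 ft.

10908 ft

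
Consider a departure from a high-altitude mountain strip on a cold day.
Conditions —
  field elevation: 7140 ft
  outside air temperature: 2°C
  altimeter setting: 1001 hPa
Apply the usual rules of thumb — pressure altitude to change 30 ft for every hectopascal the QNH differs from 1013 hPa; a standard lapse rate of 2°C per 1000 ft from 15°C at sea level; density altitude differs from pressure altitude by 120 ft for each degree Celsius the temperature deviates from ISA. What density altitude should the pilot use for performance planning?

Pressure altitude = 7140 + (1013 − 1001) × 30 = 7140 + (+360) = 7500 ft.
ISA temperature at 7500 ft = 15 − 2 × (7500/1000) = 0°C.
ISA deviation = 2 − 0 = +2°C.
Density altitude = 7500 + 120 × (2) = 7740 ft.

7740 ft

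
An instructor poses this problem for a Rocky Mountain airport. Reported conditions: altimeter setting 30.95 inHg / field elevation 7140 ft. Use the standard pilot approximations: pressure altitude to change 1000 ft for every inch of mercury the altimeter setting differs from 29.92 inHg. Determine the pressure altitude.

Pressure correction = (29.92 − 30.95) × 1000 = -1030 ft.
Pressure altitude = 7140 + (-1030) = 6110 ft.

6110 ft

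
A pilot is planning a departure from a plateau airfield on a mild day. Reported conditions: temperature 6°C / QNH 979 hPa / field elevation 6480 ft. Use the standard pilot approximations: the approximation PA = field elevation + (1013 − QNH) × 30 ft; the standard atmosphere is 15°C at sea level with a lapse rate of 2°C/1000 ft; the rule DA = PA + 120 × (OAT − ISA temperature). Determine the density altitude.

8220 ft

Pressure altitude = 6480 + (1013 − 979) × 30 = 6480 + (+1020) = 7500 ft.
ISA temperature at 7500 ft = 15 − 2 × (7500/1000) = 0°C.
ISA deviation = 6 − 0 = +6°C.
Density altitude = 7500 + 120 × (6) = 8220 ft.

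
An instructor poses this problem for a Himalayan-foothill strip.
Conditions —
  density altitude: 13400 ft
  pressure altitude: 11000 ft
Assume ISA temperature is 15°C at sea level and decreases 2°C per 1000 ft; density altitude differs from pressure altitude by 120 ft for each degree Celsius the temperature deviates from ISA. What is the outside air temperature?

13°C

Density altitude − pressure altitude = 13400 − 11000 = +2400 ft.
At 120 ft/°C that is an ISA deviation of 2400/120 = +20°C.
ISA temperature at 11000 ft = 15 − 2 × (11000/1000) = -7°C.
OAT = ISA + deviation = -7 + (+20) = 13°C.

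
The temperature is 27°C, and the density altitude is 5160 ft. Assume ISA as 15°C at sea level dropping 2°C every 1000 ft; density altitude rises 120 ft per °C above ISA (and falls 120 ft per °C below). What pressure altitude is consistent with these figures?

3000 ft

DA = PA + 120 × (OAT − (15 − 2·PA/1000)) = PA + 120·OAT − 1800 + 0.24·PA = 1.24·PA + 120·OAT − 1800.
So 1.24·PA = 5160 − 120 × 27 + 1800 = 3720.
PA = 3720 / 1.24 = 3000 ft.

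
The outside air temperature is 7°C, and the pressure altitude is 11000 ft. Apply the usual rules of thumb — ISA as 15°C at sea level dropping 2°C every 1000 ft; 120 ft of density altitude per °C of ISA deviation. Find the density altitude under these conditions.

ISA temperature at 11000 ft = 15 − 2 × (11000/1000) = -7°C.
ISA deviation = 7 − (-7) = +14°C.
Density altitude = 11000 + 120 × (14) = 11000 + (+1680) = 12680 ft.

12680 ft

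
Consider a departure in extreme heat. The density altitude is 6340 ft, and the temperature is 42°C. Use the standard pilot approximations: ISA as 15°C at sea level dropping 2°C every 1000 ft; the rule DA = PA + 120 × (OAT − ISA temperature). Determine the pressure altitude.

DA = PA + 120 × (OAT − (15 − 2·PA/1000)) = PA + 120·OAT − 1800 + 0.24·PA = 1.24·PA + 120·OAT − 1800.
So 1.24·PA = 6340 − 120 × 42 + 1800 = 3100.
PA = 3100 / 1.24 = 2500 ft.

2500 ft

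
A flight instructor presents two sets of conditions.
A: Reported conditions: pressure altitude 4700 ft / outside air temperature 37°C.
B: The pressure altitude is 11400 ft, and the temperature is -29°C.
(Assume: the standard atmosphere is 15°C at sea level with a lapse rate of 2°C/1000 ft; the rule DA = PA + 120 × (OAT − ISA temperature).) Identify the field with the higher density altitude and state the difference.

A: ISA temp = 5.6°C, deviation +31.4°C, DA = 4700 + 120 × 31.4 = 8468 ft.
B: ISA temp = -7.8°C, deviation -21.2°C, DA = 11400 + 120 × (-21.2) = 8856 ft.
B is higher by 8856 − 8468 = 388 ft.

B by 388 ft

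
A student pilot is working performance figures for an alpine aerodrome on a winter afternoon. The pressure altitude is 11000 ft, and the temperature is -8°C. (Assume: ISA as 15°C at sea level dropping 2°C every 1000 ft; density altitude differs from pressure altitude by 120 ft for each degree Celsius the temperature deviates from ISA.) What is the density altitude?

ISA temperature at 11000 ft = 15 − 2 × (11000/1000) = -7°C.
ISA deviation = -8 − (-7) = -1°C.
Density altitude = 11000 + 120 × (-1) = 11000 + (-120) = 10880 ft.

10880 ft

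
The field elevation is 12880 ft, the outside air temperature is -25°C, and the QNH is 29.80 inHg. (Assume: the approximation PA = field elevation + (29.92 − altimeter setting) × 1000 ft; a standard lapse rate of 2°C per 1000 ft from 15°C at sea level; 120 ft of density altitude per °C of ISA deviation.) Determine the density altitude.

Pressure altitude = 12880 + (29.92 − 29.80) × 1000 = 12880 + (+120) = 13000 ft.
ISA temperature at 13000 ft = 15 − 2 × (13000/1000) = -11°C.
ISA deviation = -25 − (-11) = -14°C.
Density altitude = 13000 + 120 × (-14) = 11320 ft.

11320 ft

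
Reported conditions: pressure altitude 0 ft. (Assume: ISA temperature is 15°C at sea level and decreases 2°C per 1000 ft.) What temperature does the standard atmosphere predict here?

15°C

ISA temperature = 15 − 2 × (0/1000) = 15 − 0 = 15°C.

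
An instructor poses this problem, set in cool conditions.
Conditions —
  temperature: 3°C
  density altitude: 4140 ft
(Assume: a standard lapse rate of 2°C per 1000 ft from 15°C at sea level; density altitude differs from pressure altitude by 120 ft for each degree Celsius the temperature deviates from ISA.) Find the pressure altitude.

4500 ft

DA = PA + 120 × (OAT − (15 − 2·PA/1000)) = PA + 120·OAT − 1800 + 0.24·PA = 1.24·PA + 120·OAT − 1800.
So 1.24·PA = 4140 − 120 × 3 + 1800 = 5580.
PA = 5580 / 1.24 = 4500 ft.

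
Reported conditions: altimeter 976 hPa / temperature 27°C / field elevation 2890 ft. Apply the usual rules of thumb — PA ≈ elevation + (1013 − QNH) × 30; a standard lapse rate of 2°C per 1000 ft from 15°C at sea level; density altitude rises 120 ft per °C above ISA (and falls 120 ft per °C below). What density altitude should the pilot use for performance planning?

6400 ft

Pressure altitude = 2890 + (1013 − 976) × 30 = 2890 + (+1110) = 4000 ft.
ISA temperature at 4000 ft = 15 − 2 × (4000/1000) = 7°C.
ISA deviation = 27 − 7 = +20°C.
Density altitude = 4000 + 120 × (20) = 6400 ft.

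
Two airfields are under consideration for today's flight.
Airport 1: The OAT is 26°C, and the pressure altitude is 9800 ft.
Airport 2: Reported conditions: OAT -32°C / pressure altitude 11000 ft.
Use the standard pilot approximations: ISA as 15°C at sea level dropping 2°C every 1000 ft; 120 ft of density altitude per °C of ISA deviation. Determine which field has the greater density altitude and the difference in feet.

Airport 1: ISA temp = -4.6°C, deviation +30.6°C, DA = 9800 + 120 × 30.6 = 13472 ft.
Airport 2: ISA temp = -7°C, deviation -25°C, DA = 11000 + 120 × (-25) = 8000 ft.
Airport 1 is higher by 13472 − 8000 = 5472 ft.

Airport 1 by 5472 ft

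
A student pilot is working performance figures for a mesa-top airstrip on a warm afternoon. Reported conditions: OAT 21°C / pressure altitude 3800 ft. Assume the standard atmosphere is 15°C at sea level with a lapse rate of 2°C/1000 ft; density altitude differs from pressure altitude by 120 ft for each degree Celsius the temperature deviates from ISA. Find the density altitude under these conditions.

5432 ft

ISA temperature at 3800 ft = 15 − 2 × (3800/1000) = 7.4°C.
ISA deviation = 21 − 7.4 = +13.6°C.
Density altitude = 3800 + 120 × (13.6) = 3800 + (+1632) = 5432 ft.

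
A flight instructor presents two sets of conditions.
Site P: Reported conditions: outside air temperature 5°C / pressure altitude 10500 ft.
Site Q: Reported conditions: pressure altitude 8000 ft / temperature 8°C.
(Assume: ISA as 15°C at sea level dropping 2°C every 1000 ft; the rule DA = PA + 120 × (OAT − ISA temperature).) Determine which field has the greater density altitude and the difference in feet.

Site P: ISA temp = -6°C, deviation +11°C, DA = 10500 + 120 × 11 = 11820 ft.
Site Q: ISA temp = -1°C, deviation +9°C, DA = 8000 + 120 × 9 = 9080 ft.
Site P is higher by 11820 − 9080 = 2740 ft.

Site P by 2740 ft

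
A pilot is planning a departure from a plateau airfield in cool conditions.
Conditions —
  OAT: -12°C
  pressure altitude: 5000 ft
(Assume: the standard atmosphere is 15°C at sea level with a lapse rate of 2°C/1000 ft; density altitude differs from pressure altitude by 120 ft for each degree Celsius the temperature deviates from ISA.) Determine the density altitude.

ISA temperature at 5000 ft = 15 − 2 × (5000/1000) = 5°C.
ISA deviation = -12 − 5 = -17°C.
Density altitude = 5000 + 120 × (-17) = 5000 + (-2040) = 2960 ft.

2960 ft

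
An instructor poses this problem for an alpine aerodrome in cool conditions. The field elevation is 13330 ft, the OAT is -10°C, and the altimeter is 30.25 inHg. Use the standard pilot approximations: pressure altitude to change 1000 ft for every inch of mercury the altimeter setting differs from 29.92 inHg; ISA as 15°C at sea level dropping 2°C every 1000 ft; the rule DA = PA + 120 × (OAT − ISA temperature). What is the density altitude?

Pressure altitude = 13330 + (29.92 − 30.25) × 1000 = 13330 + (-330) = 13000 ft.
ISA temperature at 13000 ft = 15 − 2 × (13000/1000) = -11°C.
ISA deviation = -10 − (-11) = +1°C.
Density altitude = 13000 + 120 × (1) = 13120 ft.

13120 ft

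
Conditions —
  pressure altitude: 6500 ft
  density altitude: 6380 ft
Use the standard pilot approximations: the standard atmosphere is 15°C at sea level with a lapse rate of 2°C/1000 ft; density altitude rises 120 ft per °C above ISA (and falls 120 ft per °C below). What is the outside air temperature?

1°C

Density altitude − pressure altitude = 6380 − 6500 = -120 ft.
At 120 ft/°C that is an ISA deviation of -120/120 = -1°C.
ISA temperature at 6500 ft = 15 − 2 × (6500/1000) = 2°C.
OAT = ISA + deviation = 2 + (-1) = 1°C.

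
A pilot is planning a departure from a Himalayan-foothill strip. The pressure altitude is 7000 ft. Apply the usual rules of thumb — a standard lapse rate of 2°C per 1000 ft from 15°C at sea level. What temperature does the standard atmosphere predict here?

ISA temperature = 15 − 2 × (7000/1000) = 15 − 14 = 1°C.

1°C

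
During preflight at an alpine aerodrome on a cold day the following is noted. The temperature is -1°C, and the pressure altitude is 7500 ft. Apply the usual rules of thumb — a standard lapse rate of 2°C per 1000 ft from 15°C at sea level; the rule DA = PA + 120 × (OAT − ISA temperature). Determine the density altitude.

ISA temperature at 7500 ft = 15 − 2 × (7500/1000) = 0°C.
ISA deviation = -1 − 0 = -1°C.
Density altitude = 7500 + 120 × (-1) = 7500 + (-120) = 7380 ft.

7380 ft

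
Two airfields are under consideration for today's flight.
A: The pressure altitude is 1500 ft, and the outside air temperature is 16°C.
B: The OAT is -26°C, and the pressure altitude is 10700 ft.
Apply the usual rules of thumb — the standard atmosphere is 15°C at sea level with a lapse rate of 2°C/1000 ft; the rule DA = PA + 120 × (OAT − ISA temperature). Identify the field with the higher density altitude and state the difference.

A: ISA temp = 12°C, deviation +4°C, DA = 1500 + 120 × 4 = 1980 ft.
B: ISA temp = -6.4°C, deviation -19.6°C, DA = 10700 + 120 × (-19.6) = 8348 ft.
B is higher by 8348 − 1980 = 6368 ft.

B by 6368 ft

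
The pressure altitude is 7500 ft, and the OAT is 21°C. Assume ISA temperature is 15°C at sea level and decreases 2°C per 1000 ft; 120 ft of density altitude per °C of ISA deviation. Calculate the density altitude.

ISA temperature at 7500 ft = 15 − 2 × (7500/1000) = 0°C.
ISA deviation = 21 − 0 = +21°C.
Density altitude = 7500 + 120 × (21) = 7500 + (+2520) = 10020 ft.

10020 ft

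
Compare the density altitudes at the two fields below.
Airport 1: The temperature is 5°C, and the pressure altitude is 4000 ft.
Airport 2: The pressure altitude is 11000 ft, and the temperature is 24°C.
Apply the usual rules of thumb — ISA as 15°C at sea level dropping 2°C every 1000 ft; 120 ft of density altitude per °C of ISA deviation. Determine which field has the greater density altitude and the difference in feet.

Airport 1: ISA temp = 7°C, deviation -2°C, DA = 4000 + 120 × (-2) = 3760 ft.
Airport 2: ISA temp = -7°C, deviation +31°C, DA = 11000 + 120 × 31 = 14720 ft.
Airport 2 is higher by 14720 − 3760 = 10960 ft.

Airport 2 by 10960 ft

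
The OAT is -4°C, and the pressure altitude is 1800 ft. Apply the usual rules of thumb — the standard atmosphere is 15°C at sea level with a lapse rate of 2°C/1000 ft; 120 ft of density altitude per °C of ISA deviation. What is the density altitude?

-48 ft

ISA temperature at 1800 ft = 15 − 2 × (1800/1000) = 11.4°C.
ISA deviation = -4 − 11.4 = -15.4°C.
Density altitude = 1800 + 120 × (-15.4) = 1800 + (-1848) = -48 ft.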